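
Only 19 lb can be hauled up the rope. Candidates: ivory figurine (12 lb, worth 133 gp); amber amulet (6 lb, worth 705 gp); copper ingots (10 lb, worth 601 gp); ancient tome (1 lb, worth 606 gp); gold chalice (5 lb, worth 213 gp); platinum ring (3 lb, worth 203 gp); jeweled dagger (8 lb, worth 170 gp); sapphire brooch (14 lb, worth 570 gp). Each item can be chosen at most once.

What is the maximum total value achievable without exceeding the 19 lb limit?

1912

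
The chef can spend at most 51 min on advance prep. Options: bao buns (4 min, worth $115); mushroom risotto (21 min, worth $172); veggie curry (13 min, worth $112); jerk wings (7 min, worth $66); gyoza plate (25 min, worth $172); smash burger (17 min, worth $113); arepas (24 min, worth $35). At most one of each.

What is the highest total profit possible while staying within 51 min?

466

Density check — bao buns 28.75, jerk wings 9.43, veggie curry 8.62 are the best per min.
Filling by ratio: bao buns + mushroom risotto + veggie curry + jerk wings for 465, with 6 min left unused.
Dropping veggie curry frees 13 min; slotting in smash burger (17 min) lifts the total to 466 at 49 min.
The closest alternative, bao buns + mushroom risotto + veggie curry + jerk wings, reaches only 465.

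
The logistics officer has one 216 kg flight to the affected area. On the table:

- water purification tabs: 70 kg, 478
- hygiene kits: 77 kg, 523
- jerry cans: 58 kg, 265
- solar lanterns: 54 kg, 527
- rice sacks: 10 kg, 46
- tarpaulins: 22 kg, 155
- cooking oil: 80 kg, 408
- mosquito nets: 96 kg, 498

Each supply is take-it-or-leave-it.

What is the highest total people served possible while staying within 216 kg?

1574

Ranking by ratio (people served/kg): solar lanterns 9.76, tarpaulins 7.05, water purification tabs 6.83, hygiene kits 6.79.
The ratio heuristic lands on water purification tabs + jerry cans + solar lanterns + rice sacks + tarpaulins (1471) but leaves 2 kg idle.
The 80 kg tied up in jerry cans and tarpaulins is better spent on hygiene kits — total rises to 1574 (211 kg).
That's the maximum — no swap from here does better than 1574.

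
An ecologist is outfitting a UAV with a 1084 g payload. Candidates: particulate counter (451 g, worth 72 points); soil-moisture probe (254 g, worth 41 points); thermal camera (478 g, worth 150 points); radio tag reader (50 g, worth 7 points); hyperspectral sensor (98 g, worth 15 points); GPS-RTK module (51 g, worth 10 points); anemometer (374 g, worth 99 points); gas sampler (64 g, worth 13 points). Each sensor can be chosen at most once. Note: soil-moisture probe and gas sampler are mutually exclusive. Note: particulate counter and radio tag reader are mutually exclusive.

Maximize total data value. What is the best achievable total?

287

Taking thermal camera + hyperspectral sensor + GPS-RTK module + anemometer + gas sampler: 1065 g used, 287 in data value.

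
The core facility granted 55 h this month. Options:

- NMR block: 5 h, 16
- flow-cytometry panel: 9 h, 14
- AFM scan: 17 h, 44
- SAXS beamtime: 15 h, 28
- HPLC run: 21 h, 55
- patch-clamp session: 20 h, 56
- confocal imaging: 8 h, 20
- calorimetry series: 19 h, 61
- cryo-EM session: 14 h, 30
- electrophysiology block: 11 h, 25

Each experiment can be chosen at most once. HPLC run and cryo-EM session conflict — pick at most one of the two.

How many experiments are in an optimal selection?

4

The maximum expected citations within 55 h is 158.
NMR block + patch-clamp session + calorimetry series + electrophysiology block hits 158 at 55 h.
All optima have 4 experiments.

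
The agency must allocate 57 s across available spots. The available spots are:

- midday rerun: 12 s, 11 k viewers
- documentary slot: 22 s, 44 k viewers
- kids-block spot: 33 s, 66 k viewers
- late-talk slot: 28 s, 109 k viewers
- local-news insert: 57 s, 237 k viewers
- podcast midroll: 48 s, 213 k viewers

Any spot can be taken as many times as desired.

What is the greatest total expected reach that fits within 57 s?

A density-first pass picks podcast midroll — 213 at 48 s.
Replace podcast midroll with local-news insert: the trade gains 24 net, giving 237 at 57 s.

237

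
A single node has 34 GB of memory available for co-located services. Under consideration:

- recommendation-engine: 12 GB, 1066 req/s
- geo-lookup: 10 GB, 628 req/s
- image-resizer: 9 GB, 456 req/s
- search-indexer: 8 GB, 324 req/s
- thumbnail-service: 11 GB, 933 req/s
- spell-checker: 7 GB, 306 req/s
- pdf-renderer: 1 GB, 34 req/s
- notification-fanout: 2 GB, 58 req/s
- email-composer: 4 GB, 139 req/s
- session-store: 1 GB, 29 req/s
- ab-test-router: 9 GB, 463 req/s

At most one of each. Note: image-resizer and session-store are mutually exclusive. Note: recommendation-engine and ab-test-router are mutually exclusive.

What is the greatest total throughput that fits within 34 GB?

Best packing: recommendation-engine + geo-lookup + thumbnail-service + pdf-renderer — 34 GB, 2661 total.

2661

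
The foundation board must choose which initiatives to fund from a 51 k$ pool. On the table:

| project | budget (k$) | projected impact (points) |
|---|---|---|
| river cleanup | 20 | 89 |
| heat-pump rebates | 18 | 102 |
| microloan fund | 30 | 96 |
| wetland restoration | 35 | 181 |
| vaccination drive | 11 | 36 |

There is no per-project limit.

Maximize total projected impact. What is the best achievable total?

Ranking by ratio (projected impact/k$): heat-pump rebates 5.67, wetland restoration 5.17, river cleanup 4.45.
Best packing: 2×heat-pump rebates + vaccination drive — 47 k$, 240 total.

240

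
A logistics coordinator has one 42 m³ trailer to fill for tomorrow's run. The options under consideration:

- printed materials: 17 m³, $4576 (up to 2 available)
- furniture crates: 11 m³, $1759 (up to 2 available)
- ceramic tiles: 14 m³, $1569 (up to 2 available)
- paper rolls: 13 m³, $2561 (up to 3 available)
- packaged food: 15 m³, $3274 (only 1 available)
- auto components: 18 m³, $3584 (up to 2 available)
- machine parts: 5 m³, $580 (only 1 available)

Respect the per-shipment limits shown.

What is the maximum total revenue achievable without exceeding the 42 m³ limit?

9732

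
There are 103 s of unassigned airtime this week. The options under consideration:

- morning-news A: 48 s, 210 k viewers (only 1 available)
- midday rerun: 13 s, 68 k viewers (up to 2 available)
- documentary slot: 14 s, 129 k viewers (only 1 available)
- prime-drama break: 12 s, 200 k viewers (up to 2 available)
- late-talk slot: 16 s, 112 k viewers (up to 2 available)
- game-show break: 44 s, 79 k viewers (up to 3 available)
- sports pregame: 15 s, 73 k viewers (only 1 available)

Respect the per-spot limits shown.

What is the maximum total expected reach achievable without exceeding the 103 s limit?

894

By expected reach per s: prime-drama break 16.67, documentary slot 9.21, late-talk slot 7.00, midday rerun 5.23 lead.
The ratio heuristic lands on 2×midday rerun + documentary slot + 2×prime-drama break + 2×late-talk slot (889) but leaves 7 s idle.
Dropping midday rerun frees 13 s; slotting in sports pregame (15 s) lifts the total to 894 at 98 s.
The spare 5 s is too small for any remaining spot, and no exchange beats 894.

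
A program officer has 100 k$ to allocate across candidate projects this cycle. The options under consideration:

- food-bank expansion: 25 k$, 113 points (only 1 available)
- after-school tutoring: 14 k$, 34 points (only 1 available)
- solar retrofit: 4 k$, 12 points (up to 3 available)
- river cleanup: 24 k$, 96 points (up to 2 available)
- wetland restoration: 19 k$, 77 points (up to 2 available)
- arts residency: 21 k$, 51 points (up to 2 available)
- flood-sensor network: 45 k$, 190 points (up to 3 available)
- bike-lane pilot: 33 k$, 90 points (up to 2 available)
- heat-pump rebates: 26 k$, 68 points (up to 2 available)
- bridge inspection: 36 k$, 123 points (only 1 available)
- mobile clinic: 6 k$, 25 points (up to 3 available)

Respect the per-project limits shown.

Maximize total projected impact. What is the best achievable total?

Greedy by ratio would take food-bank expansion + 3×solar retrofit + flood-sensor network + 3×mobile clinic: 100 k$ used, total 414.
The 24 k$ tied up in 3×solar retrofit and 2×mobile clinic is better spent on river cleanup — total rises to 424 (100 k$).
Every other selection either busts 100 k$ or exceeds an availability limit or fails to beat 424.

424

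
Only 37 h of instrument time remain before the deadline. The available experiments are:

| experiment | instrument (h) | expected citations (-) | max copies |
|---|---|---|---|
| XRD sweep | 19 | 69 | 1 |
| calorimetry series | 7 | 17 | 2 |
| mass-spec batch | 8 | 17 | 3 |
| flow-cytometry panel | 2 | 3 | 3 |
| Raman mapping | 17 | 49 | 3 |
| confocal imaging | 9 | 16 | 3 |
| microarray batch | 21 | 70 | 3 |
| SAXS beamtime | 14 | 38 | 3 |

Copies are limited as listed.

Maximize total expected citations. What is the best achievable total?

118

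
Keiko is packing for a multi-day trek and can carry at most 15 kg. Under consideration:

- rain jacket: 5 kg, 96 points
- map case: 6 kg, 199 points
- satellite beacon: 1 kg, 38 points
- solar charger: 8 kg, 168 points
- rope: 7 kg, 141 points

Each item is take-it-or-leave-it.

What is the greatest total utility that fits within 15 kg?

Ranking by ratio (utility/kg): satellite beacon 38.00, map case 33.17, solar charger 21.00.
The ratio ordering already packs tightly: map case + satellite beacon + solar charger, 15 kg, 405.
Next best is map case + satellite beacon + rope at 378 (14 kg) — short by 27.

405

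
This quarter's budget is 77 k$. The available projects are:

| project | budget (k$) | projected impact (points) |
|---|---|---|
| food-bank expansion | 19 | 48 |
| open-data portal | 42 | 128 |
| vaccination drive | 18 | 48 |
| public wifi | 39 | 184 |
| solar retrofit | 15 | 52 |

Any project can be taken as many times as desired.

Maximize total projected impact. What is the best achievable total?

288

Ranking by ratio (projected impact/k$): public wifi 4.72, solar retrofit 3.47, open-data portal 3.05.
Best packing: public wifi + 2×solar retrofit — 69 k$, 288 total.
No other feasible combination exceeds 288.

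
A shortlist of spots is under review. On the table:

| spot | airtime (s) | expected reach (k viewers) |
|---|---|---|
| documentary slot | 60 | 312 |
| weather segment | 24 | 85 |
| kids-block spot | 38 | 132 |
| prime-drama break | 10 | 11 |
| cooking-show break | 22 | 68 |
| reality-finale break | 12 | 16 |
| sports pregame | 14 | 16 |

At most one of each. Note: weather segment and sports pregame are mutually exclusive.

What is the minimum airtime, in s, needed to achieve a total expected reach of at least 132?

38

Need the lightest bundle worth ≥ 132.
Taking kids-block spot gives 132 (≥ 132) for 38 s.
Any bundle with less than 38 s falls short of 132.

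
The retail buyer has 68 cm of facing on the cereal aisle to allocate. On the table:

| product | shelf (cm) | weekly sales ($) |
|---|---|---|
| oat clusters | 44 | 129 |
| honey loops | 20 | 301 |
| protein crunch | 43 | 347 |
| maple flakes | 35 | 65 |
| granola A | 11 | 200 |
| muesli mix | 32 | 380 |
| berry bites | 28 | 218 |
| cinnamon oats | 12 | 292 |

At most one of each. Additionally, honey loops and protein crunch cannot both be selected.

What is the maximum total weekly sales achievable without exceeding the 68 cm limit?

Taking the top-ratio products first gives honey loops + granola A + cinnamon oats for 793 (43 cm).
Dropping granola A frees 11 cm; slotting in muesli mix (32 cm) lifts the total to 973 at 64 cm.
An exhaustive check of the 256 subsets confirms 973.

973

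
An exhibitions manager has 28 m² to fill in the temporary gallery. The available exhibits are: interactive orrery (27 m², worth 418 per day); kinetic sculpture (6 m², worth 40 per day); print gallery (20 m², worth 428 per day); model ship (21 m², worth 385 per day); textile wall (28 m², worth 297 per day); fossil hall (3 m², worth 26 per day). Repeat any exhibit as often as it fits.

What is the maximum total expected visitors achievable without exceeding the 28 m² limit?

480

Best packing: print gallery + 2×fossil hall — 26 m², 480 total.
That's the maximum — no swap from here does better than 480.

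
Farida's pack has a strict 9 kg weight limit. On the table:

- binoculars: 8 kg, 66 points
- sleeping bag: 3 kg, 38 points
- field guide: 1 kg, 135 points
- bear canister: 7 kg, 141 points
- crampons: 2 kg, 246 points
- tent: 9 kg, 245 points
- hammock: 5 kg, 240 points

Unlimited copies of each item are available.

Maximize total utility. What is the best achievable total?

1215

Ranking by ratio (utility/kg): field guide 135.00, crampons 123.00, hammock 48.00.
9×field guide uses 9 of the 9 kg and totals 1215.
Nothing else within 9 kg beats 1215.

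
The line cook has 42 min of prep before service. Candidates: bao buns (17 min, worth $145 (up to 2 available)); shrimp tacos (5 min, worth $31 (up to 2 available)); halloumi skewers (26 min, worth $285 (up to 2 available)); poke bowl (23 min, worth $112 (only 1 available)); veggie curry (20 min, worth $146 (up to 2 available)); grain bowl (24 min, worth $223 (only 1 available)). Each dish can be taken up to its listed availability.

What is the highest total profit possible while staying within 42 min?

By profit per min: halloumi skewers 10.96, grain bowl 9.29, bao buns 8.53, veggie curry 7.30 lead.
A density-first pass picks 2×shrimp tacos + halloumi skewers — 347 at 36 min.
Dropping 2×shrimp tacos and halloumi skewers frees 36 min; slotting in bao buns + grain bowl (41 min) lifts the total to 368 at 41 min.
Every other selection either busts 42 min or exceeds an availability limit or fails to beat 368.

368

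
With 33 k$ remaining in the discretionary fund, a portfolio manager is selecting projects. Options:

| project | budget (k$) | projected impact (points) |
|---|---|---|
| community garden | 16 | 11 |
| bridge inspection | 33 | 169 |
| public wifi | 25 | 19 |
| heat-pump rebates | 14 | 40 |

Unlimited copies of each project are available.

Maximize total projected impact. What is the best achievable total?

The ratio ordering already packs tightly: bridge inspection, 33 k$, 169.

169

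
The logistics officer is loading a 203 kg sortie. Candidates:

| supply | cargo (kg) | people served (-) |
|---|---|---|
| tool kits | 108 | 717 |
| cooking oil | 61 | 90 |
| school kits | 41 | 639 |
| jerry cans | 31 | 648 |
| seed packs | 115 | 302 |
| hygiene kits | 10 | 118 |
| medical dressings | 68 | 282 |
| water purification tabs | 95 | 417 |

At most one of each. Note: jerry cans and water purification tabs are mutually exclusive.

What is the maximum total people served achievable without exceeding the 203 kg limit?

Ranking by ratio (people served/kg): jerry cans 20.90, school kits 15.59, hygiene kits 11.80, tool kits 6.64.
Taking tool kits + school kits + jerry cans + hygiene kits: 190 kg used, 2122 in people served.
Next best is tool kits + school kits + jerry cans at 2004 (180 kg) — short by 118.

2122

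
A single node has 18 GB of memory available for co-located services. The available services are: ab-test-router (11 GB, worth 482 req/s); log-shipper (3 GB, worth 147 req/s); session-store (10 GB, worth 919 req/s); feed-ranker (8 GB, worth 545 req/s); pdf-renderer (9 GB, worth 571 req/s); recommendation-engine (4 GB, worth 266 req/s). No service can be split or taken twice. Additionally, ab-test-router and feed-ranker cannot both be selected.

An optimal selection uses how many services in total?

The maximum throughput within 18 GB is 1464.
One optimal bundle: session-store + feed-ranker (18 GB).
Any selection reaching 1464 contains exactly 2 services.

2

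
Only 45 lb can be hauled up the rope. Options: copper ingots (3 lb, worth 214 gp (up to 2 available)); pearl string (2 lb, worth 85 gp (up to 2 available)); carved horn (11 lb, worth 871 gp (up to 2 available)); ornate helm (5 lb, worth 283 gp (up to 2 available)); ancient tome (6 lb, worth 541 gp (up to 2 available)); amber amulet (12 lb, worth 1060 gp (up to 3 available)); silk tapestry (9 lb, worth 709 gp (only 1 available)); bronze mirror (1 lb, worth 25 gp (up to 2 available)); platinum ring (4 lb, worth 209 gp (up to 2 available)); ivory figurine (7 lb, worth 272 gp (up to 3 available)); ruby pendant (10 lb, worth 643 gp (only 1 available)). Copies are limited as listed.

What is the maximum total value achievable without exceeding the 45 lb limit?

Density check — ancient tome 90.17, amber amulet 88.33, carved horn 79.18 are the best per lb.
Greedy by ratio would take 2×ancient tome + 2×amber amulet + silk tapestry: 45 lb used, total 3911.
Dropping ancient tome and silk tapestry frees 15 lb; slotting in copper ingots + amber amulet (15 lb) lifts the total to 3935 at 45 lb.
That's the maximum — no swap from here does better than 3935.

3935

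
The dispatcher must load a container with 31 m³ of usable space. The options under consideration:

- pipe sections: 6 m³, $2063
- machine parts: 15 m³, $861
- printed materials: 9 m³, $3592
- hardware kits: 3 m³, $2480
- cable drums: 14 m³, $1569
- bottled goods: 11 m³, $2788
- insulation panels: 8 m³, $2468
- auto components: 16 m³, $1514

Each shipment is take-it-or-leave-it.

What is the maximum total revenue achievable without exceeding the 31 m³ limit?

The ratio heuristic lands on pipe sections + printed materials + hardware kits + insulation panels (10603) but leaves 5 m³ idle.
Dropping pipe sections frees 6 m³; slotting in bottled goods (11 m³) lifts the total to 11328 at 31 m³.

11328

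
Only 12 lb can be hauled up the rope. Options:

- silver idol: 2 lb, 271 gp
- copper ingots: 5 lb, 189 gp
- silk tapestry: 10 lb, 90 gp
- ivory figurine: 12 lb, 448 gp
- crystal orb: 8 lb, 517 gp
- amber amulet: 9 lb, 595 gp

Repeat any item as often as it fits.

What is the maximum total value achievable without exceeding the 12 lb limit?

1626

Density check — silver idol 135.50, amber amulet 66.11, crystal orb 64.62 are the best per lb.
The ratio ordering already packs tightly: 6×silver idol, 12 lb, 1626.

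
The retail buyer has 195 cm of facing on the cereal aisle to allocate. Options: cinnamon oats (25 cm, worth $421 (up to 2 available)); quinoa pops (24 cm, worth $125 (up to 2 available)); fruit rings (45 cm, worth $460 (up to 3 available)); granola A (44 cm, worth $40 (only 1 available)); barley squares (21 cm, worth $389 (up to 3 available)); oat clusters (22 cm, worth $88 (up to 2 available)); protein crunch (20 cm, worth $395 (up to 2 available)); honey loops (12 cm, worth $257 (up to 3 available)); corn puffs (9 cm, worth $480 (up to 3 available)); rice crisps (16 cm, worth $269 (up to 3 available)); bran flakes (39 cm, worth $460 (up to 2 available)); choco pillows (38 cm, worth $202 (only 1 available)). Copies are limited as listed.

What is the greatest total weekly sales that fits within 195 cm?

4621

Density check — corn puffs 53.33, honey loops 21.42, protein crunch 19.75 are the best per cm.
Taking the top-ratio products first gives cinnamon oats + 3×barley squares + 2×protein crunch + 3×honey loops + 3×corn puffs for 4589 (191 cm).
The 21 cm tied up in barley squares is better spent on cinnamon oats — total rises to 4621 (195 cm).
No other feasible combination exceeds 4621.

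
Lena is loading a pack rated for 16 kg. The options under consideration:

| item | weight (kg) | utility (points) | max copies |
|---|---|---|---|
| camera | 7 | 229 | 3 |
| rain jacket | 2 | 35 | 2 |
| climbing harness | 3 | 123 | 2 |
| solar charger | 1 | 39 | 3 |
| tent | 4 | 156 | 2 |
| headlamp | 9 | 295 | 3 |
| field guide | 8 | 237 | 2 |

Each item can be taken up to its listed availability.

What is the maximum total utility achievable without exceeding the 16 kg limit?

636

By utility per kg: climbing harness 41.00, solar charger 39.00, tent 39.00 lead.
A density-first pass picks rain jacket + 2×climbing harness + 3×solar charger + tent — 554 at 15 kg.
Replace rain jacket and solar charger with tent: the trade gains 82 net, giving 636 at 16 kg.
Every other selection either busts 16 kg or exceeds an availability limit or fails to beat 636.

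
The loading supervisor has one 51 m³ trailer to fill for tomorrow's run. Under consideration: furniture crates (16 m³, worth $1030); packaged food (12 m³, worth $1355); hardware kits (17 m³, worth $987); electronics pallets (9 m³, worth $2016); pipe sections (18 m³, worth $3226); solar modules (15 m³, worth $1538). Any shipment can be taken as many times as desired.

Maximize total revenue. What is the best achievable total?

By revenue per m³: electronics pallets 224.00, pipe sections 179.22, packaged food 112.92, solar modules 102.53 lead.
Taking 5×electronics pallets: 45 m³ used, 10080 in revenue.

10080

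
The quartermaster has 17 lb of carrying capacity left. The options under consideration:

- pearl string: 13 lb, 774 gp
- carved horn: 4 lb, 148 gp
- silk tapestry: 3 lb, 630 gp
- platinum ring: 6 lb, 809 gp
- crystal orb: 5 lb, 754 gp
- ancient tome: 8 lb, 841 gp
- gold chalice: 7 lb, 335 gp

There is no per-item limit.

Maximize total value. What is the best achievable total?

Density check — silk tapestry 210.00, crystal orb 150.80, platinum ring 134.83 are the best per lb.
A density-first pass picks 5×silk tapestry — 3150 at 15 lb.
Replace silk tapestry with crystal orb: the trade gains 124 net, giving 3274 at 17 lb.

3274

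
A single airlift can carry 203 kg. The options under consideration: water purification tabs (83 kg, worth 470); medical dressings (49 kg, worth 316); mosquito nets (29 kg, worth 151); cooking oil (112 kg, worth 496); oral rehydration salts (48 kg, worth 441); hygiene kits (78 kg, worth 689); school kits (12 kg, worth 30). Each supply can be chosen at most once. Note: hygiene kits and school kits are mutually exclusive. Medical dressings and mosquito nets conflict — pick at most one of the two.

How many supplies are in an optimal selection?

3

Optimal total is 1446.
medical dressings + oral rehydration salts + hygiene kits hits 1446 at 175 kg.
Any selection reaching 1446 contains exactly 3 supplies.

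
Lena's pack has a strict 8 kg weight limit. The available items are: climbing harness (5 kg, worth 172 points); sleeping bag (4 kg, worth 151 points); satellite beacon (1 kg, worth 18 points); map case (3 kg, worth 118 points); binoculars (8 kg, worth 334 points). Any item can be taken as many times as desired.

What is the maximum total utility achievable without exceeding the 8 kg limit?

334

Taking binoculars: 8 kg used, 334 in utility.
No other feasible combination exceeds 334.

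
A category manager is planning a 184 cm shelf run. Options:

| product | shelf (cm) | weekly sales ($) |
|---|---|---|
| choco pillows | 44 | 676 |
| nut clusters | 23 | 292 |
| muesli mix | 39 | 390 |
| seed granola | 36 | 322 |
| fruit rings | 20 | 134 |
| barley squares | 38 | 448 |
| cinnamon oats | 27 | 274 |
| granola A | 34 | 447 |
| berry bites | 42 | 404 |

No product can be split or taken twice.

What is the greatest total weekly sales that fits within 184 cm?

2267

A density-first pass picks choco pillows + nut clusters + barley squares + cinnamon oats + granola A — 2137 at 166 cm.
Replace cinnamon oats with berry bites: the trade gains 130 net, giving 2267 at 181 cm.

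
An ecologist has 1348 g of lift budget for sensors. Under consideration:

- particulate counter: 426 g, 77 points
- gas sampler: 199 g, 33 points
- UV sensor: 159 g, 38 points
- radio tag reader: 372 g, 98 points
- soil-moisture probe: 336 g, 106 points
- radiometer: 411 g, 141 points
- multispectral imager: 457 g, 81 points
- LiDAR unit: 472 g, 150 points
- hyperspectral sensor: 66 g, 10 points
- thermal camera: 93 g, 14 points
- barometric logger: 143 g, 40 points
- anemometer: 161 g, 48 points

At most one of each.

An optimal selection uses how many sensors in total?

5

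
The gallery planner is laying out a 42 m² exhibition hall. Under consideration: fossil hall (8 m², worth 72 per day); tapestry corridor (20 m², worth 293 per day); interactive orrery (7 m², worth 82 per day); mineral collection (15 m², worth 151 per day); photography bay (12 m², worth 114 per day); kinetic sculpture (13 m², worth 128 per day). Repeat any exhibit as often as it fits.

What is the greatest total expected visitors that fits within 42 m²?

586

By expected visitors per m²: tapestry corridor 14.65, interactive orrery 11.71, mineral collection 10.07, kinetic sculpture 9.85 lead.
The ratio ordering already packs tightly: 2×tapestry corridor, 40 m², 586.
Every other selection either busts 42 m² or fails to beat 586.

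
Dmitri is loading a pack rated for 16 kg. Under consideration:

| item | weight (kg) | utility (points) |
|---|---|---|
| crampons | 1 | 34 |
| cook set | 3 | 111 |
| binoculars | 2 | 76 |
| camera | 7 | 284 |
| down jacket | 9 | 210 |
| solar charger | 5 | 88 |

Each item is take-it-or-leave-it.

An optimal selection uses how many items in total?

The maximum utility within 16 kg is 517.
One optimal bundle: crampons + cook set + camera + solar charger (16 kg).
Any selection reaching 517 contains exactly 4 items.

4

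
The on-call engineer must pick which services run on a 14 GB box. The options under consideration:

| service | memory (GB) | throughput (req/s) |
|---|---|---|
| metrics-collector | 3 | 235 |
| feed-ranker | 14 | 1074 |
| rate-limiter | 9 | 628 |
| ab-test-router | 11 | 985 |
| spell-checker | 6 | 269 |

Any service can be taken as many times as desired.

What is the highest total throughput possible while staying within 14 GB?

The ratio ordering already packs tightly: metrics-collector + ab-test-router, 14 GB, 1220.
Nothing else within 14 GB beats 1220.

1220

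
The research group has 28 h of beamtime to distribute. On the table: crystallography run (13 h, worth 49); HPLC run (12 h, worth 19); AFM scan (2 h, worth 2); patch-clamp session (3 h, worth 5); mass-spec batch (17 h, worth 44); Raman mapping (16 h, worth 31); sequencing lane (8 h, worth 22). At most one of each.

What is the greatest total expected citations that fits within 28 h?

78

Ranking by ratio (expected citations/h): crystallography run 3.77, sequencing lane 2.75, mass-spec batch 2.59, Raman mapping 1.94.
Best packing: crystallography run + AFM scan + patch-clamp session + sequencing lane — 26 h, 78 total.
Next best is crystallography run + patch-clamp session + sequencing lane at 76 (24 h) — short by 2.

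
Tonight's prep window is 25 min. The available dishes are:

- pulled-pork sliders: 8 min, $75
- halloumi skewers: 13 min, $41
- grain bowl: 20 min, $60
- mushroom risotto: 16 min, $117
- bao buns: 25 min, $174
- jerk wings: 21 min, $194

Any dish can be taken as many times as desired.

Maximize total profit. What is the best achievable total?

Best packing: 3×pulled-pork sliders — 24 min, 225 total.
No other feasible combination exceeds 225.

225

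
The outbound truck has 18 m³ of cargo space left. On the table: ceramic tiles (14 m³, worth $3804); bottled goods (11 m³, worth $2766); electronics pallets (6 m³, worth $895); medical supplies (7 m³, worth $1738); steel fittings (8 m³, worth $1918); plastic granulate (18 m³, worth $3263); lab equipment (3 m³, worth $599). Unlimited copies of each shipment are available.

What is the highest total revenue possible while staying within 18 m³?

4504

The ratio heuristic lands on ceramic tiles + lab equipment (4403) but leaves 1 m³ idle.
The 17 m³ tied up in ceramic tiles and lab equipment is better spent on bottled goods + medical supplies — total rises to 4504 (18 m³).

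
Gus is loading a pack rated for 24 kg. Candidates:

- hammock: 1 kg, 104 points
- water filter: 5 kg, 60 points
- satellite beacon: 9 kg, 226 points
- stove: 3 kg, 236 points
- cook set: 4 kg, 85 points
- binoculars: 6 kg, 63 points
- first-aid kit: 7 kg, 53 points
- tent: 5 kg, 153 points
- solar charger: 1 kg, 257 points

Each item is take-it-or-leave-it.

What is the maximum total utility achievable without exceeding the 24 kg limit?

Best packing: hammock + satellite beacon + stove + cook set + tent + solar charger — 23 kg, 1061 total.

1061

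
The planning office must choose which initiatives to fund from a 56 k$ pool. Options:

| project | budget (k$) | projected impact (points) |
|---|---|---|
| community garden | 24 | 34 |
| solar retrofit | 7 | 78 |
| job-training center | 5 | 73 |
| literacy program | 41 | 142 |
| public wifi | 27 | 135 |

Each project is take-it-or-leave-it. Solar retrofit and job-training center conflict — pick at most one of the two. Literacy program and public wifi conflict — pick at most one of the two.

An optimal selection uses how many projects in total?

Optimal total is 242.
One optimal bundle: community garden + job-training center + public wifi (56 k$).
All optima have 3 projects.

3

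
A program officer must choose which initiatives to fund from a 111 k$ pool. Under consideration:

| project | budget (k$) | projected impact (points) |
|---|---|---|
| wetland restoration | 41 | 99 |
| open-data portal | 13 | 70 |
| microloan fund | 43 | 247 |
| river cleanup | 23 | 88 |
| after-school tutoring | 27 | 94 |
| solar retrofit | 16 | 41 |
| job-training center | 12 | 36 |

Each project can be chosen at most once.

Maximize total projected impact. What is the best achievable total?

499

By projected impact per k$: microloan fund 5.74, open-data portal 5.38, river cleanup 3.83, after-school tutoring 3.48 lead.
The ratio ordering already packs tightly: open-data portal + microloan fund + river cleanup + after-school tutoring, 106 k$, 499.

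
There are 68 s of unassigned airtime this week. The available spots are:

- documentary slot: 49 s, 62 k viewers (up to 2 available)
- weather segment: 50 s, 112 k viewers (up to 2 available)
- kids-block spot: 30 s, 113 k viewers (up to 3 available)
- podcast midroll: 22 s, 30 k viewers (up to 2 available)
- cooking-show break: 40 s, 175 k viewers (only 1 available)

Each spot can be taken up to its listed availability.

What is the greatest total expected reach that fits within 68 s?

226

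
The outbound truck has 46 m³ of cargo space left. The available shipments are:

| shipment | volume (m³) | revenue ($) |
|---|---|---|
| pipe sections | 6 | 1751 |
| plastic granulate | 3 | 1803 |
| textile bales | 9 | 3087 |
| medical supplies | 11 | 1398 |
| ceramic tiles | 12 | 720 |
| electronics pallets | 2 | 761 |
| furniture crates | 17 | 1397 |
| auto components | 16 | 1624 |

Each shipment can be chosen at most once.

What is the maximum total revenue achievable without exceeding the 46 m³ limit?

9663

Taking the top-ratio shipments first gives pipe sections + plastic granulate + textile bales + medical supplies + ceramic tiles + electronics pallets for 9520 (43 m³).
The 14 m³ tied up in ceramic tiles and electronics pallets is better spent on auto components — total rises to 9663 (45 m³).
An exhaustive check of the 256 subsets confirms 9663.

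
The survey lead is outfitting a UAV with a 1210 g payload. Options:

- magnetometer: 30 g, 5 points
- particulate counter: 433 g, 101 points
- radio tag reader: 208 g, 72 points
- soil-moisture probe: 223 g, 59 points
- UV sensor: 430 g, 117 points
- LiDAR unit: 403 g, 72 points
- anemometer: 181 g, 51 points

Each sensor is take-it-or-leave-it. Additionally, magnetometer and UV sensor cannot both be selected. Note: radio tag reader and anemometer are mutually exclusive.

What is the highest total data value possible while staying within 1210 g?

290

Best packing: particulate counter + radio tag reader + UV sensor — 1071 g, 290 total.
Every other selection either busts 1210 g or breaks a pairing rule or fails to beat 290.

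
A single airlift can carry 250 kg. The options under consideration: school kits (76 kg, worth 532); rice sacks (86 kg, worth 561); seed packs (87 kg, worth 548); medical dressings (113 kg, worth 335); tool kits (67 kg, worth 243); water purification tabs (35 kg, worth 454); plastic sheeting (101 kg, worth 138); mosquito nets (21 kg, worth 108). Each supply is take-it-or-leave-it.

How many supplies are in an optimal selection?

4

Optimal total is 1671.
rice sacks + seed packs + water purification tabs + mosquito nets hits 1671 at 229 kg.
Any selection reaching 1671 contains exactly 4 supplies.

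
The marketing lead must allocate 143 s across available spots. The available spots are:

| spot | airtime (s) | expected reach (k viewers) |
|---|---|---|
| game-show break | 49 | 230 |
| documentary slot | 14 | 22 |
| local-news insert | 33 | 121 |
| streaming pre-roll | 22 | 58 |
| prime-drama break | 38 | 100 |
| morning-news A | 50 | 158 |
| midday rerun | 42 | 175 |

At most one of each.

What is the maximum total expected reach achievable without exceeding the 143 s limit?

563

Ranking by ratio (expected reach/s): game-show break 4.69, midday rerun 4.17, local-news insert 3.67.
A density-first pass picks game-show break + documentary slot + local-news insert + midday rerun — 548 at 138 s.
Dropping documentary slot and local-news insert frees 47 s; slotting in morning-news A (50 s) lifts the total to 563 at 141 s.
Runner-up game-show break + documentary slot + local-news insert + midday rerun tops out at 548.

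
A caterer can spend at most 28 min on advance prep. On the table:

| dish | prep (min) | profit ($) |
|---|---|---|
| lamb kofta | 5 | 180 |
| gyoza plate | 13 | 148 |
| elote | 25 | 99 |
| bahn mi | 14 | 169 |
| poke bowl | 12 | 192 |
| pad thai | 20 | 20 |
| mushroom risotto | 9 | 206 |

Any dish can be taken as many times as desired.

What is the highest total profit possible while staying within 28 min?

Best packing: 5×lamb kofta — 25 min, 900 total.
That's the maximum — no swap from here does better than 900.

900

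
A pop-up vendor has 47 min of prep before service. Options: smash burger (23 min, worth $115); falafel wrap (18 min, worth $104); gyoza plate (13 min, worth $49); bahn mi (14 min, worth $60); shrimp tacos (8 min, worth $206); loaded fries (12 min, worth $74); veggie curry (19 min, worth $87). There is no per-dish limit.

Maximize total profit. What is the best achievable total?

1030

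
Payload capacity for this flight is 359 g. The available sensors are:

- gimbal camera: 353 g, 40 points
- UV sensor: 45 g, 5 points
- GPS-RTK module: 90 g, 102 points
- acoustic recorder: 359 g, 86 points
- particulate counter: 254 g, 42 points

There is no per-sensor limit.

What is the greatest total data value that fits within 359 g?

Taking UV sensor + 3×GPS-RTK module: 315 g used, 311 in data value.

311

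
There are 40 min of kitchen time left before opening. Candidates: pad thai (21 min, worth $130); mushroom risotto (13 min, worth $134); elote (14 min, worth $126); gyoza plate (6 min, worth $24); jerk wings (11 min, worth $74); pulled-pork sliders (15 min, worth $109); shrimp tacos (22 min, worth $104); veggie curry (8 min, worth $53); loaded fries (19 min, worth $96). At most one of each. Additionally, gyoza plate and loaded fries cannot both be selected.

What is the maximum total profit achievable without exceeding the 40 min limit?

Ranking by ratio (profit/min): mushroom risotto 10.31, elote 9.00, pulled-pork sliders 7.27, jerk wings 6.73.
Best packing: mushroom risotto + elote + jerk wings — 38 min, 334 total.
The spare 2 min is too small for any remaining dish, and no feasible exchange beats 334.

334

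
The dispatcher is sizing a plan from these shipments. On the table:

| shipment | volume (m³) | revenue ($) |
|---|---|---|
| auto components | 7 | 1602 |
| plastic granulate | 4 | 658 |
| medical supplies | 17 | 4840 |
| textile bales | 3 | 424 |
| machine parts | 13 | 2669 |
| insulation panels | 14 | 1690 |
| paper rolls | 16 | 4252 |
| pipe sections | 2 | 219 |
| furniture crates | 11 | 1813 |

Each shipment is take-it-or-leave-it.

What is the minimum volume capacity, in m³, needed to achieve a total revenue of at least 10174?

40

Minimise m³ subject to total revenue ≥ 10174.
auto components + medical supplies + paper rolls reaches 10694 using 40 m³.
Any bundle with less than 40 m³ falls short of 10174.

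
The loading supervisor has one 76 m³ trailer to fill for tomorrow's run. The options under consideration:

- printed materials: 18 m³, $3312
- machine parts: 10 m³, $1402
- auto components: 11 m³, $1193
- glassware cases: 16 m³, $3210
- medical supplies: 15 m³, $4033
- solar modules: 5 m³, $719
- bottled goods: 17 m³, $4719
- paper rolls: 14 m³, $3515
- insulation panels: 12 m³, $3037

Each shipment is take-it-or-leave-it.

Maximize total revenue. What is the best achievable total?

18616

A density-first pass picks glassware cases + medical supplies + bottled goods + paper rolls + insulation panels — 18514 at 74 m³.
Replace glassware cases with printed materials: the trade gains 102 net, giving 18616 at 76 m³.
Nothing else within 76 m³ beats 18616.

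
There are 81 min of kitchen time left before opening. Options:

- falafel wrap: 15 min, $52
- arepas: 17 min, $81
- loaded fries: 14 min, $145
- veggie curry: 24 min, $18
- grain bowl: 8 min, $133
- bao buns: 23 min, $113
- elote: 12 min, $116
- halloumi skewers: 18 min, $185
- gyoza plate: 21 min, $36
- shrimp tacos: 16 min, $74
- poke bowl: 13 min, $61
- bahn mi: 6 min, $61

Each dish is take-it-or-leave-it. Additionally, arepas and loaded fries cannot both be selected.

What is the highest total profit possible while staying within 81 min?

The ratio ordering already packs tightly: loaded fries + grain bowl + bao buns + elote + halloumi skewers + bahn mi, 81 min, 753.
Runner-up loaded fries + grain bowl + elote + halloumi skewers + shrimp tacos + poke bowl tops out at 714.

753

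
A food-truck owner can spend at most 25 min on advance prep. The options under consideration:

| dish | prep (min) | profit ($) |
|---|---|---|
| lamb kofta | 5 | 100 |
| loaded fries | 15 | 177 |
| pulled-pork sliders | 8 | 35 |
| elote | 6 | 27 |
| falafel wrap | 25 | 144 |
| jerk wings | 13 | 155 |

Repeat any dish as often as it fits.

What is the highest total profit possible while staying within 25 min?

By profit per min: lamb kofta 20.00, jerk wings 11.92, loaded fries 11.80 lead.
5×lamb kofta uses 25 of the 25 min and totals 500.
No other feasible combination exceeds 500.

500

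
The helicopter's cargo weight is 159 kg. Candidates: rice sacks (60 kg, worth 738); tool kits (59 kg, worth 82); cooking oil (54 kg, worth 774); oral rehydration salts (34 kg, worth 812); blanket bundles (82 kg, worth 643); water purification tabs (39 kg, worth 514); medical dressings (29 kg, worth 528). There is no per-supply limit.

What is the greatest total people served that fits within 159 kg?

3248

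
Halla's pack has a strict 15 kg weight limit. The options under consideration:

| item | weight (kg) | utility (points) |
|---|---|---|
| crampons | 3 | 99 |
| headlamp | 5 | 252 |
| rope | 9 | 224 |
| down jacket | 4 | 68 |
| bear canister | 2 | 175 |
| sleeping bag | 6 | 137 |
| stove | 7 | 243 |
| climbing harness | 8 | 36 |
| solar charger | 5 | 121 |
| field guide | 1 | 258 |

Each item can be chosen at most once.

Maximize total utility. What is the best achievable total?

928

Headlamp + bear canister + stove + field guide uses 15 of the 15 kg and totals 928.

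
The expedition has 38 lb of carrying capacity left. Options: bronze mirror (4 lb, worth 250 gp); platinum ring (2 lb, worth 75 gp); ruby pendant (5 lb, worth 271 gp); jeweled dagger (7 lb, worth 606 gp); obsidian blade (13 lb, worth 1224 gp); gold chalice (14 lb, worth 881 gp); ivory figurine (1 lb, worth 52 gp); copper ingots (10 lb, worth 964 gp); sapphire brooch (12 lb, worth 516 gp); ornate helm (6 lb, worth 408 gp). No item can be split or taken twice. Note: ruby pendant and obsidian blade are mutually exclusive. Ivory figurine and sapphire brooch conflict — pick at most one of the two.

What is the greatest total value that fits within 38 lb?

3277

The ratio heuristic lands on jeweled dagger + obsidian blade + ivory figurine + copper ingots + ornate helm (3254) but leaves 1 lb idle.
The 1 lb tied up in ivory figurine is better spent on platinum ring — total rises to 3277 (38 lb).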